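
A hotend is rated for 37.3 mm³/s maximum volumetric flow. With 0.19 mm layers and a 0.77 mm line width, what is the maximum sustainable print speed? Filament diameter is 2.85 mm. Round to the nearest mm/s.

255 mm/s

A = 0.19 × 0.77, so 0.1463 mm².
v_max = Q/A = 37.3/0.1463 = 254.96 mm/s → 255 mm/s.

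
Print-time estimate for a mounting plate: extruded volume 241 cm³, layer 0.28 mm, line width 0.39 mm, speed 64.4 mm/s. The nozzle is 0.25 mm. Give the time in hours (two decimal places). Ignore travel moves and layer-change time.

Extrusion cross-section = 0.28 × 0.39 = 0.1092 mm².
Total extruded path = 241000/0.1092 = 2206959.7 mm.
Print-move time = 2206959.7 / 64.4, so 34269.6 s.
In the requested units: 34269.6 s = 9.52 hours.

9.52 hours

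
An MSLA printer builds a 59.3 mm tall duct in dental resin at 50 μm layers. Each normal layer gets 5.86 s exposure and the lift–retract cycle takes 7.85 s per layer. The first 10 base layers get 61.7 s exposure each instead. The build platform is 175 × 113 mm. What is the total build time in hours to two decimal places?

4.67 hours

Layer count = ceil(59.3 / 0.05) = 1186.
Burn-in layers = 10 × (61.7 + 7.85) = 695.5 s.
Regular layers: 1176 × (5.86 + 7.85) → 16122.96 s.
Sum: 695.5 + 16122.96 = 16818.46 s → 4.67 hours.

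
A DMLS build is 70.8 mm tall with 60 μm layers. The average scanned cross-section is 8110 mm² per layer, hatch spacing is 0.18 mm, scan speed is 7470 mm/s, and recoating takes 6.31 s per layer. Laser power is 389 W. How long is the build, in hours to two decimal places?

4.05 hours

Number of layers: 70.8 / 0.06 → 1180 (rounded up).
Per-layer scan distance: 8110 / 0.18 → 45055.6 mm.
Scan time per layer = 45055.6 / 7470, so 6.0315 s.
Time per layer: 6.0315 + 6.31 → 12.3415 s.
Total: 1180 × 12.3415 s = 14562.97 s → 4.05 hours.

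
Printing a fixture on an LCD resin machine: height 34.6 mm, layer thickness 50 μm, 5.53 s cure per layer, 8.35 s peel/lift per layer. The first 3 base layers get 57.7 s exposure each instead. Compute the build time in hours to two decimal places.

Layers = ⌈34.6/0.05⌉ = 692.
Base layers = 3 × (57.7 + 8.35) = 198.15 s.
Regular layers = 689 × (5.53 + 8.35), so 9563.32 s.
Total = 198.15 + 9563.32 = 9761.47 s = 2.71 hours.

2.71 hours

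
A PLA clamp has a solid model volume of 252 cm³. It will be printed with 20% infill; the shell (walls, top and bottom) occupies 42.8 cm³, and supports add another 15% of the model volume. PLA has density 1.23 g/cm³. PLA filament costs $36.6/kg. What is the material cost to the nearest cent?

$5.51

Interior volume = 252 − 42.8 = 209.2 cm³.
Deposited infill: 0.20 × 209.2 → 41.84 cm³.
Support = 0.15 × 252 = 37.8 cm³.
Total extruded = 42.8 + 41.84 + 37.8 = 122.44 cm³.
Mass: 122.44 × 1.23 → 150.6012 g.
Cost = 150.6012 g / 1000 × $36.6/kg = $5.51.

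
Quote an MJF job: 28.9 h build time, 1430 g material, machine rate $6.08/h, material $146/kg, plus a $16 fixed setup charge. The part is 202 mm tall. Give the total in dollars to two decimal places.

$400.49

Machine-time cost = 6.08 × 28.9 = $175.712.
Feedstock cost: 146 × 1430/1000 → $208.78.
Total = 175.712 + 208.78 + 16 = 400.492 ≈ $400.49.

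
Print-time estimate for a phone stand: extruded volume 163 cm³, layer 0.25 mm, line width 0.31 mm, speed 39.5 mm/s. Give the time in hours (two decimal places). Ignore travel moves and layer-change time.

14.79 hours

Line area: 0.25 × 0.31 → 0.0775 mm².
Toolpath length = 163 cm³ / 0.0775 mm² = 163000 / 0.0775 = 2103225.8 mm.
Time extruding = 2103225.8 / 39.5, so 53246.2 s.
That's 53246.2 s → 14.79 hours.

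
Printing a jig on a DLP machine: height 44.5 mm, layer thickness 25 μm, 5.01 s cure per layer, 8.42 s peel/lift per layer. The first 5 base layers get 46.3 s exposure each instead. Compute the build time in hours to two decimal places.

Layers = ⌈44.5/0.025⌉ = 1780.
Bottom layers: 5 × (46.3 + 8.42) → 273.6 s.
Remaining layers = 1775 × (5.01 + 8.42) = 23838.25 s.
Total = 273.6 + 23838.25 = 24111.85 s = 6.70 hours.

6.70 hours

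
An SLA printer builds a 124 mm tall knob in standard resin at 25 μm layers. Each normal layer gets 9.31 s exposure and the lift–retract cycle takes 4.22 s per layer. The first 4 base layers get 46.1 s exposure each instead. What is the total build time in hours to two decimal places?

Number of layers: 124 / 0.025 → 4960 (rounded up).
Base layers = 4 × (46.1 + 4.22) = 201.28 s.
Remaining layers = 4956 × (9.31 + 4.22), so 67054.68 s.
Total = 201.28 + 67054.68 = 67255.96 s = 18.68 hours.

18.68 hours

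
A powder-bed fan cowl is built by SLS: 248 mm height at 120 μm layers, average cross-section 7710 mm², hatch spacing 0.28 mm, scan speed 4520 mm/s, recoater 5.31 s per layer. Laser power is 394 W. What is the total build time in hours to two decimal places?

Layer count = ceil(248 / 0.12) = 2067.
Hatch length per layer: 7710 / 0.28 → 27535.7 mm.
Per-layer scan time = 27535.7 / 4520, so 6.092 s.
Per-layer time = 6.092 + 5.31 = 11.402 s.
Total: 2067 × 11.402 s = 23567.934 s → 6.55 hours.

6.55 hours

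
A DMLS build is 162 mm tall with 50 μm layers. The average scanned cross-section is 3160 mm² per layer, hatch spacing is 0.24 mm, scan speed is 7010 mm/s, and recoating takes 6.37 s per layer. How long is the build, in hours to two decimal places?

Number of layers: 162 / 0.05 → 3240 (rounded up).
Per-layer scan distance = 3160 / 0.24 = 13166.7 mm.
Laser time per layer = 13166.7 / 7010 = 1.8783 s.
Layer cycle: 1.8783 + 6.37 → 8.2483 s.
Build time = 3240 × 8.2483 = 26724.492 s = 7.42 hours.

7.42 hours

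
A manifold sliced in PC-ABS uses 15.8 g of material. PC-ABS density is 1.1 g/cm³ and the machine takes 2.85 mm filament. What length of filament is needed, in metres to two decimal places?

Extruded volume: 15.8/1.1 = 14.3636 cm³ (14363.6 mm³).
Filament cross-section = π × (2.85/2)² = 6.3794 mm².
Length = 14363.6 / 6.3794 = 2251.56 mm = 2.25 m.

2.25 m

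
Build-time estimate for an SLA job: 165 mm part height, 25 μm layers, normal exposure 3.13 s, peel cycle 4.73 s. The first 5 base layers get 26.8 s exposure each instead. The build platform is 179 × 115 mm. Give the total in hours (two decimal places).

14.44 hours

Number of layers: 165 / 0.025 → 6600 (rounded up).
Base layers = 5 × (26.8 + 4.73), so 157.65 s.
Regular layers = 6595 × (3.13 + 4.73) = 51836.7 s.
Total = 157.65 + 51836.7 = 51994.35 s = 14.44 hours.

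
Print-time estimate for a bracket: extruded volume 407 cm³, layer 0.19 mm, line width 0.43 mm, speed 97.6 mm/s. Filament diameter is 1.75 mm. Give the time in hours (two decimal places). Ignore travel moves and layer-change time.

14.18 hours

Extrusion cross-section = 0.19 × 0.43 = 0.0817 mm².
Toolpath length = 407 cm³ / 0.0817 mm² = 407000 / 0.0817 = 4981640.1 mm.
Print-move time = 4981640.1 / 97.6, so 51041.4 s.
51041.4 s = 14.18 hours.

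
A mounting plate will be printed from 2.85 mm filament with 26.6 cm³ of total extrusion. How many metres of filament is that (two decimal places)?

4.17 m

Cross-section of 2.85 mm filament: π·(2.85/2)² = 6.3794 mm².
L = 26600 mm³ / 6.3794 mm² = 4169.67 mm, i.e. 4.17 m.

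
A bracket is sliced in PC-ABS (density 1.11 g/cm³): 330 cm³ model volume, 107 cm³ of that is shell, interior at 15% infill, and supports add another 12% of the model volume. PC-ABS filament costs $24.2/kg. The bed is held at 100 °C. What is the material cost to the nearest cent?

Infill region: 330 − 107 → 223 cm³.
Infill deposited: 0.15 × 223 → 33.45 cm³.
Support: 0.12 × 330 → 39.6 cm³.
Total printed volume: 107 + 33.45 + 39.6 → 180.05 cm³.
Mass = 180.05 × 1.11, so 199.8555 g.
Cost = 199.8555 g / 1000 × $24.2/kg = $4.84.

$4.84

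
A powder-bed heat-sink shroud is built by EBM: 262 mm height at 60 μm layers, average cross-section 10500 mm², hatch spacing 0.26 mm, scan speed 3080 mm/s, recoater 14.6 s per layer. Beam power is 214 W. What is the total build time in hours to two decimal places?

33.62 hours

Layers = ⌈262/0.06⌉ = 4367.
Per-layer scan distance: 10500 / 0.26 → 40384.6 mm.
Per-layer scan time: 40384.6 / 3080 → 13.1119 s.
Layer cycle: 13.1119 + 14.6 → 27.7119 s.
4367 layers × 27.7119 s/layer = 121017.8673 s, i.e. 33.62 hours.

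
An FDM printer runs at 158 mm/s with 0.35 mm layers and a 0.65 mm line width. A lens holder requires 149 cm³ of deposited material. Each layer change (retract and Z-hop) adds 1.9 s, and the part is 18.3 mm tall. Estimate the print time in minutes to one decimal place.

70.8 minutes

Extrusion cross-section = 0.35 × 0.65, so 0.2275 mm².
Total extruded path = 149000/0.2275 = 654945.1 mm.
Print-move time: 654945.1 / 158 → 4145.2 s.
Layer count = ceil(18.3 / 0.35) = 53.
Non-print overhead = 53 × 1.9, so 100.7 s.
Total = 4145.2 + 100.7 = 4245.9 s = 70.8 minutes.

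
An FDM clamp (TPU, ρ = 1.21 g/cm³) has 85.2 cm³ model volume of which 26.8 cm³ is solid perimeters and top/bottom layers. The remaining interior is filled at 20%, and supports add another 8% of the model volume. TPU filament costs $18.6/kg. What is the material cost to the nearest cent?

$1.02

Interior volume: 85.2 − 26.8 → 58.4 cm³.
Infill deposited: 0.20 × 58.4 → 11.68 cm³.
Support: 0.08 × 85.2 → 6.816 cm³.
Total printed volume = 26.8 + 11.68 + 6.816 = 45.296 cm³.
Mass = 45.296 × 1.21, so 54.80816 g.
At $18.6/kg: 54.80816/1000 × 18.6 = $1.02.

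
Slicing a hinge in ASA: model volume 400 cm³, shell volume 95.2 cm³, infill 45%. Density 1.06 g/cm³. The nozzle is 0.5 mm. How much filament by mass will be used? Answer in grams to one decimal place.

Volume inside the shell = 400 − 95.2, so 304.8 cm³.
Infill volume: 0.45 × 304.8 → 137.16 cm³.
Total printed volume: 95.2 + 137.16 → 232.36 cm³.
Mass = 232.36 × 1.06, so 246.3016 g.

246.3 g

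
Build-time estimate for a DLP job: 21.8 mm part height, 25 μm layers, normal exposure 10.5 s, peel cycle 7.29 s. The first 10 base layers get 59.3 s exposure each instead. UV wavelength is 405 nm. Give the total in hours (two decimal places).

4.44 hours

Layers = ⌈21.8/0.025⌉ = 872.
Base layers = 10 × (59.3 + 7.29), so 665.9 s.
Normal layers = 862 × (10.5 + 7.29), so 15334.98 s.
Sum: 665.9 + 15334.98 = 16000.88 s → 4.44 hours.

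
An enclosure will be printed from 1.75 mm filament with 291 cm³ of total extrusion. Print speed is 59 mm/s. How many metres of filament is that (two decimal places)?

120.98 m

Filament cross-section = π × (1.75/2)² = 2.4053 mm².
L = 291000 mm³ / 2.4053 mm² = 120982.83 mm, i.e. 120.98 m.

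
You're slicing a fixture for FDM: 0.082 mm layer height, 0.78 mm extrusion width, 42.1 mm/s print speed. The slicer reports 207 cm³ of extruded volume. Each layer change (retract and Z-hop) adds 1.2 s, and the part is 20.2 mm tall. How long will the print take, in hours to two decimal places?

21.44 hours

Extrusion cross-section: 0.082 × 0.78 → 0.06396 mm².
Path length: 207000 mm³ / 0.06396 mm² → 3236397.7 mm.
Print-move time: 3236397.7 / 42.1 → 76874.1 s.
Layers = ⌈20.2/0.082⌉ = 247.
Non-print overhead = 247 × 1.2, so 296.4 s.
Altogether 76874.1 + 296.4 = 77170.5 s, i.e. 21.44 hours.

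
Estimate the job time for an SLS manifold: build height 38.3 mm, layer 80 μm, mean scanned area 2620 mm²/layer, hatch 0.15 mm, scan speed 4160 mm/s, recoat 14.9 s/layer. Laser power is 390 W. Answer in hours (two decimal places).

Layers = ⌈38.3/0.08⌉ = 479.
Per-layer scan distance = 2620 / 0.15, so 17466.7 mm.
Laser time per layer: 17466.7 / 4160 → 4.1987 s.
Layer cycle = 4.1987 + 14.9 = 19.0987 s.
Build time = 479 × 19.0987 = 9148.2773 s = 2.54 hours.

2.54 hours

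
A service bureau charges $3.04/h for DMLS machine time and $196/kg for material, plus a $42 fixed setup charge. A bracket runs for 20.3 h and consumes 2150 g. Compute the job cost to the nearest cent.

$525.11

Machine-time cost: 3.04 × 20.3 → $61.712.
Material cost = 196 × 2150/1000 = $421.40.
Adding setup: 61.712 + 421.40 + 42 → 525.112 ≈ $525.11.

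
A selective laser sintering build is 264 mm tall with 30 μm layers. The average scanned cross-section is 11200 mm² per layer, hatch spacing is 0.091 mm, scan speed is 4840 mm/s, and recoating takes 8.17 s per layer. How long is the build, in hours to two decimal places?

82.13 hours

Layer count = ceil(264 / 0.03) = 8800.
Per-layer scan distance = 11200 / 0.091 = 123076.9 mm.
Laser time per layer = 123076.9 / 4840 = 25.4291 s.
Layer cycle = 25.4291 + 8.17 = 33.5991 s.
Total: 8800 × 33.5991 s = 295672.08 s → 82.13 hours.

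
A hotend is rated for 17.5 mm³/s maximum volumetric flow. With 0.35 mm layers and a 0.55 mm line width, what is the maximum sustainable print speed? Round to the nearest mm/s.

A: 0.35 × 0.55 → 0.1925 mm².
v_max = Q/A = 17.5/0.1925 = 90.91 mm/s → 91 mm/s.

91 mm/s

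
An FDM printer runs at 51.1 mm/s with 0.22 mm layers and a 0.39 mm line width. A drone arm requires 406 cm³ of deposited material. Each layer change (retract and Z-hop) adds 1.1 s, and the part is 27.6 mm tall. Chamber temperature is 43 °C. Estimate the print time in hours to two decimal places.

Bead cross-section = 0.22 × 0.39, so 0.0858 mm².
Path length: 406000 mm³ / 0.0858 mm² → 4731934.7 mm.
Time extruding = 4731934.7 / 51.1, so 92601.5 s.
Layer count = ceil(27.6 / 0.22) = 126.
Layer-change overhead: 126 × 1.1 → 138.6 s.
Total = 92601.5 + 138.6 = 92740.1 s = 25.76 hours.

25.76 hours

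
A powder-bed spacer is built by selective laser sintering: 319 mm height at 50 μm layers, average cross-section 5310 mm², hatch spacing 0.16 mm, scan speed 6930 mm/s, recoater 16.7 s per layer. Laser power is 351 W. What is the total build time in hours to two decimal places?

Layer count = ceil(319 / 0.05) = 6380.
Per-layer scan distance = 5310 / 0.16 = 33187.5 mm.
Laser time per layer = 33187.5 / 6930, so 4.789 s.
Layer cycle = 4.789 + 16.7, so 21.489 s.
Build time = 6380 × 21.489 = 137099.82 s = 38.08 hours.

38.08 hours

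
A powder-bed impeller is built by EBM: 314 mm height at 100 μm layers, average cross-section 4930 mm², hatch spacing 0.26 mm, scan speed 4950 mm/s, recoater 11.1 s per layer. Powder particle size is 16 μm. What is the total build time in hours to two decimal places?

Layers = ⌈314/0.1⌉ = 3140.
Per-layer scan distance: 4930 / 0.26 → 18961.5 mm.
Beam time per layer: 18961.5 / 4950 → 3.8306 s.
Time per layer: 3.8306 + 11.1 → 14.9306 s.
Total: 3140 × 14.9306 s = 46882.084 s → 13.02 hours.

13.02 hours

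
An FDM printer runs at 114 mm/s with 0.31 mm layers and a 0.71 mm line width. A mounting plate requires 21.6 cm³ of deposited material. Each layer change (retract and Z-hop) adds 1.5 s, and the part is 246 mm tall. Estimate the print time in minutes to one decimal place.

Extrusion cross-section: 0.31 × 0.71 → 0.2201 mm².
Path length: 21600 mm³ / 0.2201 mm² → 98137.2 mm.
Time extruding = 98137.2 / 114, so 860.9 s.
Layers = ⌈246/0.31⌉ = 794.
Z-hop total = 794 × 1.5 = 1191 s.
Total = 860.9 + 1191 = 2051.9 s = 34.2 minutes.

34.2 minutes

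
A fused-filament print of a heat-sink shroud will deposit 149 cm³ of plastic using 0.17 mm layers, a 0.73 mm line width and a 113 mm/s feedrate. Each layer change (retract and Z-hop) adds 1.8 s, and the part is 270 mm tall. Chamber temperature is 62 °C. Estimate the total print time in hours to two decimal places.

3.75 hours

Bead cross-section = 0.17 × 0.73 = 0.1241 mm².
Toolpath length = 149 cm³ / 0.1241 mm² = 149000 / 0.1241 = 1200644.6 mm.
Print-move time = 1200644.6 / 113, so 10625.2 s.
Number of layers: 270 / 0.17 → 1589 (rounded up).
Layer-change overhead = 1589 × 1.8, so 2860.2 s.
Altogether 10625.2 + 2860.2 = 13485.4 s, i.e. 3.75 hours.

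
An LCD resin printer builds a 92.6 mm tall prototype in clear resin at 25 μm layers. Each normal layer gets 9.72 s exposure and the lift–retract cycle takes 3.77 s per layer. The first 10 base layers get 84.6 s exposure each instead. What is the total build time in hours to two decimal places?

14.09 hours

Number of layers: 92.6 / 0.025 → 3704 (rounded up).
Burn-in layers: 10 × (84.6 + 3.77) → 883.7 s.
Normal layers = 3694 × (9.72 + 3.77), so 49832.06 s.
Sum: 883.7 + 49832.06 = 50715.76 s → 14.09 hours.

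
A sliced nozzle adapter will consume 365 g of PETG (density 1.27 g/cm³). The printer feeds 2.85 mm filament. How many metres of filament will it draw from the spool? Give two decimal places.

45.05 m

Volume = 365 g / 1.27 g·cm⁻³ = 287.4016 cm³ = 287401.6 mm³.
Cross-section of 2.85 mm filament: π·(2.85/2)² = 6.3794 mm².
Length = 287401.6 / 6.3794 = 45051.51 mm = 45.05 m.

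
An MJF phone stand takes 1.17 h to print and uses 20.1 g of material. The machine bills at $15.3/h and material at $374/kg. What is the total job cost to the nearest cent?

$25.42

Machine-time cost = 15.3 × 1.17, so $17.901.
Feedstock cost: 374 × 20.1/1000 → $7.5174.
Total = 17.901 + 7.5174 = 25.4184 ≈ $25.42.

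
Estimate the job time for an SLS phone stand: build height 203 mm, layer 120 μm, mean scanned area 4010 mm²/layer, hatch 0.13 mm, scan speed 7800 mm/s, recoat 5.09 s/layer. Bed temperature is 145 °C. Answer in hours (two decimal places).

4.25 hours

Layer count = ceil(203 / 0.12) = 1692.
Hatch length per layer = 4010 / 0.13 = 30846.2 mm.
Per-layer scan time = 30846.2 / 7800, so 3.9546 s.
Time per layer = 3.9546 + 5.09 = 9.0446 s.
1692 layers × 9.0446 s/layer = 15303.4632 s, i.e. 4.25 hours.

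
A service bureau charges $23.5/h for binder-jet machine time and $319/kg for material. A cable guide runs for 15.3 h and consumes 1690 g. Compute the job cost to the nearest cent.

$898.66

Machine cost = 23.5 × 15.3 = $359.55.
Material cost = 319 × 1690/1000, so $539.11.
Total = 359.55 + 539.11 = $898.66.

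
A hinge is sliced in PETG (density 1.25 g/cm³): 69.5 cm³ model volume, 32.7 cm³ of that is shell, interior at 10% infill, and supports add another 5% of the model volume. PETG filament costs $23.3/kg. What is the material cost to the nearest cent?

$1.16

Volume inside the shell = 69.5 − 32.7, so 36.8 cm³.
Infill volume: 0.10 × 36.8 → 3.68 cm³.
Support: 0.05 × 69.5 → 3.475 cm³.
Deposited volume = 32.7 + 3.68 + 3.475 = 39.855 cm³.
Mass = 39.855 × 1.25 = 49.81875 g.
At $23.3/kg: 49.81875/1000 × 23.3 = $1.16.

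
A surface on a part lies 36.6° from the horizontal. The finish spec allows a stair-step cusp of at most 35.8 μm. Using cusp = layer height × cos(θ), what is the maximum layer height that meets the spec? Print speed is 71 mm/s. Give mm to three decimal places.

0.045 mm

t = h_c / cos θ = 0.0358 / 0.8028 = 0.045 mm.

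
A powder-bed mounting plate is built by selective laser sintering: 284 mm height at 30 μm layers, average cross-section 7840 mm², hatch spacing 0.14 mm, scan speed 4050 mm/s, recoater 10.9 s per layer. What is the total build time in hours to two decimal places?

65.03 hours

Number of layers: 284 / 0.03 → 9467 (rounded up).
Scan path per layer = 7840 / 0.14 = 56000 mm.
Scan time per layer = 56000 / 4050 = 13.8272 s.
Time per layer: 13.8272 + 10.9 → 24.7272 s.
Build time = 9467 × 24.7272 = 234092.4024 s = 65.03 hours.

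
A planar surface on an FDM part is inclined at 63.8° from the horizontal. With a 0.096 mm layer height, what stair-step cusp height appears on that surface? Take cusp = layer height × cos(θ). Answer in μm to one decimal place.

42.4 μm

Cusp = layer height × cos(63.8°) = 0.096 × 0.4415 = 0.042384 mm = 42.4 μm.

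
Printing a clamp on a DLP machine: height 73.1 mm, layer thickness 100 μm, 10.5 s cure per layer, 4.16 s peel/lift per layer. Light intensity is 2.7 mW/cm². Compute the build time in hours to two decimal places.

2.98 hours

Layers = ⌈73.1/0.1⌉ = 731.
Each layer takes: 10.5 + 4.16 → 14.66 s.
Build time: 731 × 14.66 s = 10716.46 s, i.e. 2.98 hours.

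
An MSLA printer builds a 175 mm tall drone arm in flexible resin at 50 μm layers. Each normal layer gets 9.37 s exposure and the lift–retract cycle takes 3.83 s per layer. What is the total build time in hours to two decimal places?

Layers = ⌈175/0.05⌉ = 3500.
Per-layer time: 9.37 + 3.83 → 13.2 s.
Total = 3500 × 13.2 = 46200 s = 12.83 hours.

12.83 hours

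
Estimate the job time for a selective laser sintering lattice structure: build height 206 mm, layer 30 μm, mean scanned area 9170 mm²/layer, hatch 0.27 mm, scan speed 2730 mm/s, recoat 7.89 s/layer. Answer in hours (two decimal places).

Layers = ⌈206/0.03⌉ = 6867.
Per-layer scan distance = 9170 / 0.27, so 33963 mm.
Laser time per layer = 33963 / 2730, so 12.4407 s.
Layer cycle = 12.4407 + 7.89, so 20.3307 s.
Total: 6867 × 20.3307 s = 139610.9169 s → 38.78 hours.

38.78 hours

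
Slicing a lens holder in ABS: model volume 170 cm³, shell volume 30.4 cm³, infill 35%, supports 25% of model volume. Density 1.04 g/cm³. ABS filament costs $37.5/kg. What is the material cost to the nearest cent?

Interior volume = 170 − 30.4, so 139.6 cm³.
Deposited infill: 0.35 × 139.6 → 48.86 cm³.
Support: 0.25 × 170 → 42.5 cm³.
Total extruded: 30.4 + 48.86 + 42.5 → 121.76 cm³.
Mass: 121.76 × 1.04 → 126.6304 g.
At $37.5/kg: 126.6304/1000 × 37.5 = $4.75.

$4.75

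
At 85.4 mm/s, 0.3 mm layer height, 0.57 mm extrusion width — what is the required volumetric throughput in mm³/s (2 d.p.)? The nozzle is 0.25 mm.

14.60

Extrusion cross-section = 0.3 × 0.57 = 0.171 mm².
Volumetric flow = 85.4 × 0.171 = 14.60 mm³/s.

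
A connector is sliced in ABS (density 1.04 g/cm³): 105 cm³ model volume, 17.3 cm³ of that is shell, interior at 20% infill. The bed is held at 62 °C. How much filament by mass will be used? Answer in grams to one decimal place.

36.2 g

Infill region = 105 − 17.3, so 87.7 cm³.
Deposited infill = 0.20 × 87.7, so 17.54 cm³.
Deposited volume = 17.3 + 17.54, so 34.84 cm³.
Mass = 34.84 × 1.04, so 36.2336 g.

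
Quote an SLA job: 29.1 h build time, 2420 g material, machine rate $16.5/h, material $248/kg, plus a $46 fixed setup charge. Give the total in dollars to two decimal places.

Machine cost: 16.5 × 29.1 → $480.15.
Feedstock cost = 248 × 2420/1000 = $600.16.
Total = 480.15 + 600.16 + 46 = $1126.31.

$1126.31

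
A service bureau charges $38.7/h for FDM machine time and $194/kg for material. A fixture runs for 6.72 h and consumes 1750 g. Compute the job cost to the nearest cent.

Machine cost = 38.7 × 6.72, so $260.064.
Material charge = 194 × 1750/1000 = $339.50.
Job cost: 260.064 + 339.50 = 599.564 ≈ $599.56.

$599.56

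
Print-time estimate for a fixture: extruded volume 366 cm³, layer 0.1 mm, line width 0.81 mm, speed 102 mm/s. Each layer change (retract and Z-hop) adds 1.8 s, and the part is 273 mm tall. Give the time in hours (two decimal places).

Bead cross-section: 0.1 × 0.81 → 0.081 mm².
Total extruded path = 366000/0.081 = 4518518.5 mm.
Extrusion time = 4518518.5 / 102, so 44299.2 s.
Layers = ⌈273/0.1⌉ = 2730.
Non-print overhead = 2730 × 1.8, so 4914 s.
Altogether 44299.2 + 4914 = 49213.2 s, i.e. 13.67 hours.

13.67 hours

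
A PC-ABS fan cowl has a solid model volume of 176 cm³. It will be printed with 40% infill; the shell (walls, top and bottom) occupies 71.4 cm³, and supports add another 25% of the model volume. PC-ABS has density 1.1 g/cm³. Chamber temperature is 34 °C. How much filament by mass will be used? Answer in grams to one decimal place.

173.0 g

Interior volume = 176 − 71.4, so 104.6 cm³.
Infill deposited: 0.40 × 104.6 → 41.84 cm³.
Support = 0.25 × 176 = 44 cm³.
Total printed volume = 71.4 + 41.84 + 44, so 157.24 cm³.
Mass = 157.24 × 1.1, so 172.964 g.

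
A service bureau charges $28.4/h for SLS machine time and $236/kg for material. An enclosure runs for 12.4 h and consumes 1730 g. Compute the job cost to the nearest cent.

$760.44

Machine-time cost = 28.4 × 12.4 = $352.16.
Material cost = 236 × 1730/1000, so $408.28.
Job cost: 352.16 + 408.28 = $760.44.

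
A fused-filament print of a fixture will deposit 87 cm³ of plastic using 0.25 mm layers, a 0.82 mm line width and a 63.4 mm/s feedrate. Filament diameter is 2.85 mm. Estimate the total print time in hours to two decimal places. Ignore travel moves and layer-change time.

1.86 hours

Bead cross-section = 0.25 × 0.82 = 0.205 mm².
Path length: 87000 mm³ / 0.205 mm² → 424390.2 mm.
Extrusion time = 424390.2 / 63.4, so 6693.9 s.
6693.9 s = 1.86 hours.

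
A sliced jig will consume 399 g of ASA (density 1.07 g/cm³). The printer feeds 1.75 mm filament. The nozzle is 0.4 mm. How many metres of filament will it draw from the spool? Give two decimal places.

155.03 m

Volume = 399 g / 1.07 g·cm⁻³ = 372.8972 cm³ = 372897.2 mm³.
A = π r² = π × 0.875² = 2.4053 mm².
L = V/A = 372897.2/2.4053 = 155031.47 mm → 155.03 m.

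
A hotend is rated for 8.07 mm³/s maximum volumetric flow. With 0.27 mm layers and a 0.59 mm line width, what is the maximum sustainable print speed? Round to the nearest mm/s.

51 mm/s

Bead cross-section = 0.27 × 0.59 = 0.1593 mm².
v_max = Q/A = 8.07/0.1593 = 50.66 mm/s → 51 mm/s.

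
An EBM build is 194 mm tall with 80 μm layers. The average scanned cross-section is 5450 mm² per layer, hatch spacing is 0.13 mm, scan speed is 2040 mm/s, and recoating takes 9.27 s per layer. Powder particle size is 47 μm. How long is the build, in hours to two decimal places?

Layer count = ceil(194 / 0.08) = 2425.
Per-layer scan distance: 5450 / 0.13 → 41923.1 mm.
Scan time per layer = 41923.1 / 2040 = 20.5505 s.
Layer cycle = 20.5505 + 9.27, so 29.8205 s.
Build time = 2425 × 29.8205 = 72314.7125 s = 20.09 hours.

20.09 hours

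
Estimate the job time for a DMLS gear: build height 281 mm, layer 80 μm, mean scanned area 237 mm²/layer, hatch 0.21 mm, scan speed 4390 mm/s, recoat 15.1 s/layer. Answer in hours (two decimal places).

Layers = ⌈281/0.08⌉ = 3513.
Scan path per layer: 237 / 0.21 → 1128.6 mm.
Scan time per layer = 1128.6 / 4390, so 0.2571 s.
Layer cycle = 0.2571 + 15.1, so 15.3571 s.
Build time = 3513 × 15.3571 = 53949.4923 s = 14.99 hours.

14.99 hours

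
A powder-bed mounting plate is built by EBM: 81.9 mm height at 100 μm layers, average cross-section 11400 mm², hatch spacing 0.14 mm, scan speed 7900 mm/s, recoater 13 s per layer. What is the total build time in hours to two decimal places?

5.30 hours

Layer count = ceil(81.9 / 0.1) = 819.
Per-layer scan distance: 11400 / 0.14 → 81428.6 mm.
Per-layer scan time: 81428.6 / 7900 → 10.3074 s.
Per-layer time = 10.3074 + 13, so 23.3074 s.
Build time = 819 × 23.3074 = 19088.7606 s = 5.30 hours.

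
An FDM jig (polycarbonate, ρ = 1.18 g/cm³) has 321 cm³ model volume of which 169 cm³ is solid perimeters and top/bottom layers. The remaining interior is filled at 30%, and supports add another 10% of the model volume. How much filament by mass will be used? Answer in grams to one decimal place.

Volume inside the shell = 321 − 169, so 152 cm³.
Infill volume: 0.30 × 152 → 45.6 cm³.
Support = 0.10 × 321 = 32.1 cm³.
Total extruded = 169 + 45.6 + 32.1 = 246.7 cm³.
Mass = 246.7 × 1.18, so 291.106 g.

291.1 g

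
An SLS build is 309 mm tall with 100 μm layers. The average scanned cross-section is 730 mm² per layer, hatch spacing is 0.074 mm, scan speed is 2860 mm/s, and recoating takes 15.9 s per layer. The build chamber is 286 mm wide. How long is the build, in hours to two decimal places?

16.61 hours

Number of layers: 309 / 0.1 → 3090 (rounded up).
Per-layer scan distance = 730 / 0.074 = 9864.9 mm.
Scan time per layer: 9864.9 / 2860 → 3.4493 s.
Time per layer = 3.4493 + 15.9, so 19.3493 s.
Total: 3090 × 19.3493 s = 59789.337 s → 16.61 hours.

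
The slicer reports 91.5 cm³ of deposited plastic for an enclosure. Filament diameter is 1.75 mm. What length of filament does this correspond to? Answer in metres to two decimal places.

Filament cross-section = π × (1.75/2)² = 2.4053 mm².
Length = 91.5 cm³ / 2.4053 mm² = 91500 / 2.4053 = 38040.99 mm = 38.04 m.

38.04 m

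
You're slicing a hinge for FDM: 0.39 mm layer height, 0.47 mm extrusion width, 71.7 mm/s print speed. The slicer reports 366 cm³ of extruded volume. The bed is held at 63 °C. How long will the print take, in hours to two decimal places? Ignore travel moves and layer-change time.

7.74 hours

Bead cross-section = 0.39 × 0.47, so 0.1833 mm².
Total extruded path = 366000/0.1833 = 1996726.7 mm.
Print-move time = 1996726.7 / 71.7, so 27848.4 s.
That's 27848.4 s → 7.74 hours.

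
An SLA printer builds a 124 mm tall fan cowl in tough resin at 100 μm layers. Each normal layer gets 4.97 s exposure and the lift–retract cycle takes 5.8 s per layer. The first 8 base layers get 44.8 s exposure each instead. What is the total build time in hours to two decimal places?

Layer count = ceil(124 / 0.1) = 1240.
Base layers = 8 × (44.8 + 5.8) = 404.8 s.
Normal layers: 1232 × (4.97 + 5.8) → 13268.64 s.
Sum: 404.8 + 13268.64 = 13673.44 s → 3.80 hours.

3.80 hours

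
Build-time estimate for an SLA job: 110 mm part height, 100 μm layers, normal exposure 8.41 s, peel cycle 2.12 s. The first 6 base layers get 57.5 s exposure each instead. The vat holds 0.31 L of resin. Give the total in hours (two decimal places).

Layer count = ceil(110 / 0.1) = 1100.
Burn-in layers = 6 × (57.5 + 2.12) = 357.72 s.
Normal layers = 1094 × (8.41 + 2.12), so 11519.82 s.
Sum: 357.72 + 11519.82 = 11877.54 s → 3.30 hours.

3.30 hours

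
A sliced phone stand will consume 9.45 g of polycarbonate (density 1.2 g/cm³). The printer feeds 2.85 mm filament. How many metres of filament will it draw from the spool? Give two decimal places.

1.23 m

Extruded volume: 9.45/1.2 = 7.875 cm³ (7875 mm³).
Filament cross-section = π × (2.85/2)² = 6.3794 mm².
L = V/A = 7875/6.3794 = 1234.44 mm → 1.23 m.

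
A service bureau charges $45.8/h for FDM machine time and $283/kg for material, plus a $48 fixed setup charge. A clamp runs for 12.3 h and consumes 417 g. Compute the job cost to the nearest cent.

Machine cost: 45.8 × 12.3 → $563.34.
Feedstock cost = 283 × 417/1000 = $118.011.
Adding setup: 563.34 + 118.011 + 48 → 729.351 ≈ $729.35.

$729.35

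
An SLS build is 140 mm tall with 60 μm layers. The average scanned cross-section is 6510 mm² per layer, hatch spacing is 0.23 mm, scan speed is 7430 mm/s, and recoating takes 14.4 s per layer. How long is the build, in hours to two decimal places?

Layer count = ceil(140 / 0.06) = 2334.
Hatch length per layer: 6510 / 0.23 → 28304.3 mm.
Scan time per layer = 28304.3 / 7430 = 3.8095 s.
Time per layer: 3.8095 + 14.4 → 18.2095 s.
Build time = 2334 × 18.2095 = 42500.973 s = 11.81 hours.

11.81 hours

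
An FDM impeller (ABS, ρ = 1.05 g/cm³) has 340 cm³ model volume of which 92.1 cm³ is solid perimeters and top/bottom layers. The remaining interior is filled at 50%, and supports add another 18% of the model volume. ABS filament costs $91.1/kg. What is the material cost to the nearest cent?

$26.52

Volume inside the shell: 340 − 92.1 → 247.9 cm³.
Deposited infill: 0.50 × 247.9 → 123.95 cm³.
Support = 0.18 × 340, so 61.2 cm³.
Total extruded = 92.1 + 123.95 + 61.2, so 277.25 cm³.
Mass = 277.25 × 1.05 = 291.1125 g.
At $91.1/kg: 291.1125/1000 × 91.1 = $26.52.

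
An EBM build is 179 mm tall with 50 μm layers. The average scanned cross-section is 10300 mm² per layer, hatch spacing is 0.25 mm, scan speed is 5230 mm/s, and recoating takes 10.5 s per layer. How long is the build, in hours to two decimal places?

18.28 hours

Layers = ⌈179/0.05⌉ = 3580.
Scan path per layer: 10300 / 0.25 → 41200 mm.
Per-layer scan time = 41200 / 5230, so 7.8776 s.
Layer cycle = 7.8776 + 10.5, so 18.3776 s.
Total: 3580 × 18.3776 s = 65791.808 s → 18.28 hours.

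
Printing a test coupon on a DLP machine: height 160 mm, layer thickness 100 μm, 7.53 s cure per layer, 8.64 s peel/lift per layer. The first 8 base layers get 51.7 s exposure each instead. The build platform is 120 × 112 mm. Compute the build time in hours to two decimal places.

7.28 hours

Layer count = ceil(160 / 0.1) = 1600.
Base layers: 8 × (51.7 + 8.64) → 482.72 s.
Remaining layers = 1592 × (7.53 + 8.64) = 25742.64 s.
Total = 482.72 + 25742.64 = 26225.36 s = 7.28 hours.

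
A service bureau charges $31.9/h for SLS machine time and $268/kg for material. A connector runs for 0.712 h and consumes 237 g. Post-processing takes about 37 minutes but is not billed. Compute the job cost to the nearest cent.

Machine cost: 31.9 × 0.712 → $22.7128.
Material charge = 268 × 237/1000, so $63.516.
Total = 22.7128 + 63.516 = 86.2288 ≈ $86.23.

$86.23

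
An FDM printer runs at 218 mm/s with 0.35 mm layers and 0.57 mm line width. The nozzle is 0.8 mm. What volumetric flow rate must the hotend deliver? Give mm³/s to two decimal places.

43.49

Bead cross-section = 0.35 × 0.57, so 0.1995 mm².
Volumetric flow = 218 × 0.1995 = 43.49 mm³/s.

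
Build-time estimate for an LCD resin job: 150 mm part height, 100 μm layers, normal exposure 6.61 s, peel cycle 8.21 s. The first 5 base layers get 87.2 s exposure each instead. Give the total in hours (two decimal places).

6.29 hours

Layers = ⌈150/0.1⌉ = 1500.
Burn-in layers = 5 × (87.2 + 8.21), so 477.05 s.
Regular layers: 1495 × (6.61 + 8.21) → 22155.9 s.
Sum: 477.05 + 22155.9 = 22632.95 s → 6.29 hours.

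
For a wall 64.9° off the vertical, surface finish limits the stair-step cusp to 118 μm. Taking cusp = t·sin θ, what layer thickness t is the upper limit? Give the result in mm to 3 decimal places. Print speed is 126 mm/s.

t = h_c / sin θ = 0.118 / 0.9056 = 0.130 mm.

0.130 mm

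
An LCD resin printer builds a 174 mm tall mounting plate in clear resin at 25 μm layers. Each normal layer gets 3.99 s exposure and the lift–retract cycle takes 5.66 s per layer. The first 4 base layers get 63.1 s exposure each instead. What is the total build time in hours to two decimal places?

Layers = ⌈174/0.025⌉ = 6960.
Base layers = 4 × (63.1 + 5.66) = 275.04 s.
Remaining layers: 6956 × (3.99 + 5.66) → 67125.4 s.
Total = 275.04 + 67125.4 = 67400.44 s = 18.72 hours.

18.72 hours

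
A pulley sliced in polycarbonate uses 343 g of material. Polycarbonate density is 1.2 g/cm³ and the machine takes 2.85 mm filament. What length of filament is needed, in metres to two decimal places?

Extruded volume: 343/1.2 = 285.8333 cm³ (285833.3 mm³).
Filament cross-section = π × (2.85/2)² = 6.3794 mm².
Length = 285833.3 / 6.3794 = 44805.67 mm = 44.81 m.

44.81 m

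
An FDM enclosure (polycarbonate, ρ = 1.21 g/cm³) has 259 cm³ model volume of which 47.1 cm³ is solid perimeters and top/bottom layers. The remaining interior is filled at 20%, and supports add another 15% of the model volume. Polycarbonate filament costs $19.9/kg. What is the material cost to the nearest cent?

$3.09

Infill region: 259 − 47.1 → 211.9 cm³.
Infill volume = 0.20 × 211.9 = 42.38 cm³.
Support = 0.15 × 259 = 38.85 cm³.
Total printed volume: 47.1 + 42.38 + 38.85 → 128.33 cm³.
Mass = 128.33 × 1.21, so 155.2793 g.
At $19.9/kg: 155.2793/1000 × 19.9 = $3.09.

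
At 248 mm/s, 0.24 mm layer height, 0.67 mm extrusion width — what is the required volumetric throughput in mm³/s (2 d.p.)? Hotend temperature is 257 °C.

Extrusion cross-section: 0.24 × 0.67 → 0.1608 mm².
Volumetric flow = 248 × 0.1608 = 39.88 mm³/s.

39.88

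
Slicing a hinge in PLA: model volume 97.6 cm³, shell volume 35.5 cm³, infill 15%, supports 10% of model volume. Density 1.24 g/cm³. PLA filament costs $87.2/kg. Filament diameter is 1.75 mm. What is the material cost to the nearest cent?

Infill region: 97.6 − 35.5 → 62.1 cm³.
Deposited infill = 0.15 × 62.1 = 9.315 cm³.
Support = 0.10 × 97.6 = 9.76 cm³.
Total printed volume = 35.5 + 9.315 + 9.76 = 54.575 cm³.
Mass: 54.575 × 1.24 → 67.673 g.
At $87.2/kg: 67.673/1000 × 87.2 = $5.90.

$5.90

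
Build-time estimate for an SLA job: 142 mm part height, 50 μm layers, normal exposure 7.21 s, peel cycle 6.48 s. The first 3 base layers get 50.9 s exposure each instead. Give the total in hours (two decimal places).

Layers = ⌈142/0.05⌉ = 2840.
Base layers: 3 × (50.9 + 6.48) → 172.14 s.
Remaining layers = 2837 × (7.21 + 6.48) = 38838.53 s.
Total = 172.14 + 38838.53 = 39010.67 s = 10.84 hours.

10.84 hours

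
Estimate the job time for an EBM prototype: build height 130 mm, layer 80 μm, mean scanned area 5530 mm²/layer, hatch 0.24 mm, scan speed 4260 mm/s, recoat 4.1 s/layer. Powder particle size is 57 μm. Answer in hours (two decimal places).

4.29 hours

Number of layers: 130 / 0.08 → 1625 (rounded up).
Hatch length per layer = 5530 / 0.24, so 23041.7 mm.
Scan time per layer = 23041.7 / 4260 = 5.4088 s.
Layer cycle: 5.4088 + 4.1 → 9.5088 s.
Build time = 1625 × 9.5088 = 15451.8 s = 4.29 hours.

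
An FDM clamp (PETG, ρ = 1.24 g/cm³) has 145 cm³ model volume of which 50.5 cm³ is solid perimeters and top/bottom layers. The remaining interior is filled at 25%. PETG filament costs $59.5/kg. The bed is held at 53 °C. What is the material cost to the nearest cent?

Interior volume = 145 − 50.5 = 94.5 cm³.
Infill deposited: 0.25 × 94.5 → 23.625 cm³.
Deposited volume: 50.5 + 23.625 → 74.125 cm³.
Mass = 74.125 × 1.24, so 91.915 g.
Cost = 91.915 g / 1000 × $59.5/kg = $5.47.

$5.47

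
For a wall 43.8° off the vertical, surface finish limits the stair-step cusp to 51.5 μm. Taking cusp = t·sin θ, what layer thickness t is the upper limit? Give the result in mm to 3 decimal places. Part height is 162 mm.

0.074 mm

Layer height = cusp / sin(43.8°) = 0.0515 / 0.6921 = 0.074 mm.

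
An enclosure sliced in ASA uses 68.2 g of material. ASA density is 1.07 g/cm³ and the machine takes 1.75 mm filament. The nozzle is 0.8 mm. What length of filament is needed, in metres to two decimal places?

Extruded volume: 68.2/1.07 = 63.7383 cm³ (63738.3 mm³).
Cross-section of 1.75 mm filament: π·(1.75/2)² = 2.4053 mm².
Length = 63738.3 / 2.4053 = 26499.11 mm = 26.50 m.

26.50 m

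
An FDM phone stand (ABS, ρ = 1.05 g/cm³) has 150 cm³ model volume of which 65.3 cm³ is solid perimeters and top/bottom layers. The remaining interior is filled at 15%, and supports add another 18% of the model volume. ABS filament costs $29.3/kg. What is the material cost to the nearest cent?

Infill region = 150 − 65.3 = 84.7 cm³.
Infill deposited = 0.15 × 84.7, so 12.705 cm³.
Support: 0.18 × 150 → 27 cm³.
Deposited volume: 65.3 + 12.705 + 27 → 105.005 cm³.
Mass: 105.005 × 1.05 → 110.25525 g.
Cost = 110.25525 g / 1000 × $29.3/kg = $3.23.

$3.23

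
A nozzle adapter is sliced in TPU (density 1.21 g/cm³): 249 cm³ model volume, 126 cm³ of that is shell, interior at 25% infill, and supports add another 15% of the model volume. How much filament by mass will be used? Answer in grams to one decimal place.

Volume inside the shell = 249 − 126 = 123 cm³.
Infill volume = 0.25 × 123, so 30.75 cm³.
Support = 0.15 × 249, so 37.35 cm³.
Total extruded = 126 + 30.75 + 37.35, so 194.1 cm³.
Mass: 194.1 × 1.21 → 234.861 g.

234.9 g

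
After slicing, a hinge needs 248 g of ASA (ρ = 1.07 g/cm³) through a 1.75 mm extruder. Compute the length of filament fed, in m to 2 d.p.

96.36 m

Extruded volume: 248/1.07 = 231.7757 cm³ (231775.7 mm³).
Filament cross-section = π × (1.75/2)² = 2.4053 mm².
Length = 231775.7 / 2.4053 = 96360.41 mm = 96.36 m.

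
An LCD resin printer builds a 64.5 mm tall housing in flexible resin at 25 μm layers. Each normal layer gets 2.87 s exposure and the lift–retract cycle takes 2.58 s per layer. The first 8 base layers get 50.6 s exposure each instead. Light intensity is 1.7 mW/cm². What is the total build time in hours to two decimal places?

Number of layers: 64.5 / 0.025 → 2580 (rounded up).
Base layers: 8 × (50.6 + 2.58) → 425.44 s.
Remaining layers: 2572 × (2.87 + 2.58) → 14017.4 s.
Sum: 425.44 + 14017.4 = 14442.84 s → 4.01 hours.

4.01 hours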